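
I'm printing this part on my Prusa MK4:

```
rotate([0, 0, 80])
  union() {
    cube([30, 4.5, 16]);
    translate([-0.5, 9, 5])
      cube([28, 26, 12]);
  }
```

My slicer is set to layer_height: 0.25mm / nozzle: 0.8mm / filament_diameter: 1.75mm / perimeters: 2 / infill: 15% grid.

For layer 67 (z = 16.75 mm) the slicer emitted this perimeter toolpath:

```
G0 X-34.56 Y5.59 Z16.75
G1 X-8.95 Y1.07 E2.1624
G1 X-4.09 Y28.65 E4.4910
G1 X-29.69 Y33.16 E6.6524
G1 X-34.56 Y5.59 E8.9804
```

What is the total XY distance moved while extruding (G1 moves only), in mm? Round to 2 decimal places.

Sum the Euclidean lengths of each G1 segment: total = 108.00 mm.

108.00 mm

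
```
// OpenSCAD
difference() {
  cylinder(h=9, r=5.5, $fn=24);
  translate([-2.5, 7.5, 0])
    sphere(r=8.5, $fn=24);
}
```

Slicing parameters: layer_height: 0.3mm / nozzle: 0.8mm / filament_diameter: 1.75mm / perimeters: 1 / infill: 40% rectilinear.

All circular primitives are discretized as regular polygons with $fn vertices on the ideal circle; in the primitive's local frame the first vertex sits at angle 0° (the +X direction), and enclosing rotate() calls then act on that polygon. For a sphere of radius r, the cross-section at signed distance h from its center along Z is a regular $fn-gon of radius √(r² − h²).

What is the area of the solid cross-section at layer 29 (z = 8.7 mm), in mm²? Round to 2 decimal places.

At z = 8.7 mm: the r=5.5 cylinder contributes a regular 24-gon of circumradius 5.5 (area = (24/2)·5.500²·sin(360°/24) = 93.95 mm²); the sphere at (-2.5, 7.5) does not reach this height (|z−center|=8.700 > r=8.5); Subtracting the remaining from the first: none of the subtracted shapes is present at this height, so the r=5.5 cylinder is unchanged — area = 93.95 mm². Overall, the cross-section is a single solid region. Net area = 93.95 mm².

93.95 mm²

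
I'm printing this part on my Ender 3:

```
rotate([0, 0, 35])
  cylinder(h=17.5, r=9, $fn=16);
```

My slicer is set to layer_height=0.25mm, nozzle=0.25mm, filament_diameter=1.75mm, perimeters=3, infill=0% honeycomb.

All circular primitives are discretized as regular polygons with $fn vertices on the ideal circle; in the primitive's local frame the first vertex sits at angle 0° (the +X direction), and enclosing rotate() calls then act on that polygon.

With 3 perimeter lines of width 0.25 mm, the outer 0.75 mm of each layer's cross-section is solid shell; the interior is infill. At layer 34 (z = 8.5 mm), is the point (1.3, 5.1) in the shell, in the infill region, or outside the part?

At z = 8.5 mm: the r=9 cylinder gives a regular 16-gon of circumradius 9 (constant along its height); (rotated 35° about Z; rotation is an isometry so areas/perimeters/island counts are preserved). Overall, the cross-section is a single solid region. Undo the 35° rotation: the query point maps to (3.990, 3.432) in the un-rotated model frame. The nearest boundary edge runs (8.31, 3.44)→(6.36, 6.36); distance from the point to it = 3.60 mm. The point is inside the cross-section and 3.60 mm from the nearest boundary — more than the 0.75 mm shell width (3 × 0.25), so it's in the infill interior.

infill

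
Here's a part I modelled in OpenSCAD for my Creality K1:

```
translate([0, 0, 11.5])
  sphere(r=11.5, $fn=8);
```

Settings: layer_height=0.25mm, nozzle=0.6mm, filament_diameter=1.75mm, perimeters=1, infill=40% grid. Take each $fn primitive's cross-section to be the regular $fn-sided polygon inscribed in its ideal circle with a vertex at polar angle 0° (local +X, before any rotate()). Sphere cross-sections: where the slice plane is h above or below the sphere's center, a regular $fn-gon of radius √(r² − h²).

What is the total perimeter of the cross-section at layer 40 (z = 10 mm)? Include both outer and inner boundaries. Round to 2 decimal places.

69.81 mm

At z = 10 mm: the sphere: section is a regular 8-gon, circumradius = √(r²−h²) = √(11.5²−1.5²) = 11.402 (perimeter = 2·8·11.402·sin(180°/8) = 69.81 mm). Overall, the cross-section is a single solid region. Total boundary length (outer) = 69.81 mm.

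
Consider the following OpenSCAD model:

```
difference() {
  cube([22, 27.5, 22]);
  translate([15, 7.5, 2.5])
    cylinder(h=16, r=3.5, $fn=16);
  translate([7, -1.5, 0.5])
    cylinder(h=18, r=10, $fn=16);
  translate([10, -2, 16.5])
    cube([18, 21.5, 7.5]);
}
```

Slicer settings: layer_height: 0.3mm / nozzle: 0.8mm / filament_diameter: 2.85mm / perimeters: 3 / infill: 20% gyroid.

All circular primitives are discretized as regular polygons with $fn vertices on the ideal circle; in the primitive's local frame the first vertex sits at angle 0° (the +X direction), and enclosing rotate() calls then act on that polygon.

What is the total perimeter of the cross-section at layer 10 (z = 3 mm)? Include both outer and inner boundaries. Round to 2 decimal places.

At z = 3 mm: the 22×27.5 cube contributes its full rectangle (perimeter 99.00 mm); the r=3.5 cylinder at (15, 7.5) gives a regular 16-gon of circumradius 3.5 (constant along its height) (perimeter = 2·16·3.500·sin(180°/16) = 21.85 mm); the cylinder at (7, -1.5): section is a regular 16-gon, circumradius r=10 (perimeter = 2·16·10.000·sin(180°/16) = 62.43 mm); the cube at (10, -2) is not intersected at this z (z outside [16.5, 24]); Subtracting the remaining from the first: starting from the 22×27.5 cube, the r=3.5 cylinder at (15, 7.5) lies wholly inside it (removes its full 37.50 mm² and its 21.85 mm outline becomes a hole wall); the r=10 cylinder at (7, -1.5) partially overlaps it — only the 109.82 mm² overlap (of its 306.15 mm²) is removed, clipping the outline — boundary = 110.10 mm. Overall, the cross-section is a single solid region. Total boundary length (outer) = 110.10 mm.

110.10 mm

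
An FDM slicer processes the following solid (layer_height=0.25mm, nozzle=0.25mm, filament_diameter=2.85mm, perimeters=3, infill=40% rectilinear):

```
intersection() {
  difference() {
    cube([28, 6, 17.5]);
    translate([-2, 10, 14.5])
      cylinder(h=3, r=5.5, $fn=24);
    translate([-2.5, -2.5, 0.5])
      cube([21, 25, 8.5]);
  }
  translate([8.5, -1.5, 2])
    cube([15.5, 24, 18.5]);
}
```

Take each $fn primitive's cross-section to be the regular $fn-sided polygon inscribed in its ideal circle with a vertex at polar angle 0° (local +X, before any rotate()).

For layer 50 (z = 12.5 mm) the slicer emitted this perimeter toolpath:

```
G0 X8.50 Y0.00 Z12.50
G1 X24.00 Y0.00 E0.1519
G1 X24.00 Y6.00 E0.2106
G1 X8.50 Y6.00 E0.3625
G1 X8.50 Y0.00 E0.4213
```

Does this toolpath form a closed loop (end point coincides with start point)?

Start point (G0): (8.50, 0.00). End point (last G1): the path returns to the start — closed.

yes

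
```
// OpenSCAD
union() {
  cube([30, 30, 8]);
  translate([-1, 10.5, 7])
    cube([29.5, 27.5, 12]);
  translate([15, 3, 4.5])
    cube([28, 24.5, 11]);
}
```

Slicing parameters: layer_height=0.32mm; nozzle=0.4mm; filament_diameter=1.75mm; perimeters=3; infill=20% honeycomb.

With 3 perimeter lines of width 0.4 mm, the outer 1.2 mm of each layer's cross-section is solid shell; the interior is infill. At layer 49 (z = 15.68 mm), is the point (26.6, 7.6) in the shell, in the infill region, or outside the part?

At z = 15.68 mm: the cube is not intersected at this z (z outside [0, 8]); the cube at (-1, 10.5) (footprint 29.5×27.5) is included at this height; the cube at (15, 3) is absent (z outside [4.5, 15.5]); Taking the union: only the 29.5×27.5 cube at (-1, 10.5) is present, so the union is just that shape — 1 connected region. Overall, the cross-section is a single solid region. The nearest boundary edge runs (-1.00, 10.50)→(28.50, 10.50); distance from the point to it = 2.90 mm. The point is not inside any of the regions above, so it lies outside the cross-section (2.90 mm from the nearest boundary).

outside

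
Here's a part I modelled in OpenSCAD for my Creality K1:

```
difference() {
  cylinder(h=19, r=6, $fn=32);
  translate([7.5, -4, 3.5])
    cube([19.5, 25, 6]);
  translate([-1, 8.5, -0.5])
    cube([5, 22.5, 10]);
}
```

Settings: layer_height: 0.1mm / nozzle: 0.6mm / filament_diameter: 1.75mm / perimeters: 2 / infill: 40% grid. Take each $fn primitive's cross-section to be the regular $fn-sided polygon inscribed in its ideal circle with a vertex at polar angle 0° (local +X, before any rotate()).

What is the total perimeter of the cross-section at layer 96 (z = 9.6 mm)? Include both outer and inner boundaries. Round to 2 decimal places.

37.64 mm

At z = 9.6 mm: the r=6 cylinder gives a regular 32-gon of circumradius 6 (constant along its height) (perimeter = 2·32·6.000·sin(180°/32) = 37.64 mm); the cube at (7.5, -4) does not reach this height (z outside [3.5, 9.5]); the cube at (-1, 8.5) is absent (z outside [-0.5, 9.5]); After the difference (first − rest): none of the subtracted shapes is present at this height, so the r=6 cylinder is unchanged — boundary = 37.64 mm. Overall, the cross-section is a single solid region. Total boundary length (outer) = 37.64 mm.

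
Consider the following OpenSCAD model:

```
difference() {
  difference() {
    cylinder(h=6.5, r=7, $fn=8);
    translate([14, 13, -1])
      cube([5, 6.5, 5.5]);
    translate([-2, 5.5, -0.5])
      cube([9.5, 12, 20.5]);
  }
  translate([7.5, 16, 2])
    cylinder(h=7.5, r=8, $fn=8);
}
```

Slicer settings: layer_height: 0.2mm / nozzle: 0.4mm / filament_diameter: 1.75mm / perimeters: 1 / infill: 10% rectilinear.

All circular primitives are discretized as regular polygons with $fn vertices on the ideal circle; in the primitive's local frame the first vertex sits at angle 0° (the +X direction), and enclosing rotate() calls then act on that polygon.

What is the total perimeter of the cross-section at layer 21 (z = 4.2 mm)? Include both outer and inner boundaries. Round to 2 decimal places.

43.07 mm

At z = 4.2 mm: the cylinder: section is a regular 8-gon, circumradius r=7 (perimeter = 2·8·7.000·sin(180°/8) = 42.86 mm); the cube at (14, 13) (footprint 5×6.5) is included at this height (perimeter 23.00 mm); the 9.5×12 cube at (-2, 5.5) contributes its full rectangle (perimeter 43.00 mm); After the difference (first − rest): starting from the r=7 cylinder, the 5×6.5 cube at (14, 13) misses the remaining region (no effect); the 9.5×12 cube at (-2, 5.5) partially overlaps it — only the 4.89 mm² overlap (of its 114.00 mm²) is removed, clipping the outline — boundary = 43.07 mm; the r=8 cylinder at (7.5, 16) contributes a regular 8-gon of circumradius 8 (perimeter = 2·8·8.000·sin(180°/8) = 48.98 mm); Taking the first minus the rest: starting from that combined region, the r=8 cylinder at (7.5, 16) misses the remaining region (no effect) — boundary = 43.07 mm. Overall, the cross-section is a single solid region. Total boundary length (outer) = 43.07 mm.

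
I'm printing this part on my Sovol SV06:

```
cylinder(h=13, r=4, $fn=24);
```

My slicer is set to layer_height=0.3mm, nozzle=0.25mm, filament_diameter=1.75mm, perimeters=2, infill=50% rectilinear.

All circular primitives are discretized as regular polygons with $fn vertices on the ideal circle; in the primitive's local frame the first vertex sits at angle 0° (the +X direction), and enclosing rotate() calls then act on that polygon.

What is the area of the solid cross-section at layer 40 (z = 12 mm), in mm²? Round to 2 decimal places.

49.69 mm²

At z = 12 mm: the r=4 cylinder gives a regular 24-gon of circumradius 4 (constant along its height) (area = (24/2)·4.000²·sin(360°/24) = 49.69 mm²). Overall, the cross-section is a single solid region. Net area = 49.69 mm².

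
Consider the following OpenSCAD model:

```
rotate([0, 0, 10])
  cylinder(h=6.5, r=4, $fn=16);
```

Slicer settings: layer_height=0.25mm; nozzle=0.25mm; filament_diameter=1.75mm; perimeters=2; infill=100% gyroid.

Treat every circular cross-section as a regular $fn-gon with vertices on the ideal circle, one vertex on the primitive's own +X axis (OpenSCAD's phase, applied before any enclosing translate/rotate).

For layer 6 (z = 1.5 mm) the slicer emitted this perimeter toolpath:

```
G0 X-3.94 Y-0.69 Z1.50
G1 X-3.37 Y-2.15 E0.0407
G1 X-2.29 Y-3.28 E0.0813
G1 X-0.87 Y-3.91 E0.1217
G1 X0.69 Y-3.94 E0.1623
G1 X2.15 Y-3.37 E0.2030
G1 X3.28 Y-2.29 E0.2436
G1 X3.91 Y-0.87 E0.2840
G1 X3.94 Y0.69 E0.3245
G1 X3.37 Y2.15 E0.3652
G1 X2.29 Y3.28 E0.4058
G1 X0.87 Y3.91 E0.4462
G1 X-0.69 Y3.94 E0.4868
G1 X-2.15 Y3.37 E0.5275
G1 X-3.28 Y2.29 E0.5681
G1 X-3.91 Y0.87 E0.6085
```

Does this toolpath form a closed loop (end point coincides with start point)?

Start point (G0): (-3.94, -0.69). End point (last G1): the path does not return to the start — open.

no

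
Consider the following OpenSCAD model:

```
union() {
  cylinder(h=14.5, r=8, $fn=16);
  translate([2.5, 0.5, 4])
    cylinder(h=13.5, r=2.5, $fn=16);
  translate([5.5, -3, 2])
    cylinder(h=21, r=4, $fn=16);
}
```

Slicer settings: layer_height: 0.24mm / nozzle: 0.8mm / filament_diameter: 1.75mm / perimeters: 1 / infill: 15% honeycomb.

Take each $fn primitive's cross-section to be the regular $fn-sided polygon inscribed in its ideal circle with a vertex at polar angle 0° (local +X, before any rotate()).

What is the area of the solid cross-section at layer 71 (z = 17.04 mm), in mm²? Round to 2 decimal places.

62.79 mm²

At z = 17.04 mm: the cylinder is absent (z outside [0, 14.5]); the r=2.5 cylinder at (2.5, 0.5) gives a regular 16-gon of circumradius 2.5 (constant along its height) (area = (16/2)·2.500²·sin(360°/16) = 19.13 mm²); the cylinder at (5.5, -3): section is a regular 16-gon, circumradius r=4 (area = (16/2)·4.000²·sin(360°/16) = 48.98 mm²); Combining (union): the regions partially overlap — summed areas 68.12 mm² minus the doubly-counted overlap 5.33 mm² gives 62.79 mm² — area = 62.79 mm². Overall, the cross-section is a single solid region. Net area = 62.79 mm².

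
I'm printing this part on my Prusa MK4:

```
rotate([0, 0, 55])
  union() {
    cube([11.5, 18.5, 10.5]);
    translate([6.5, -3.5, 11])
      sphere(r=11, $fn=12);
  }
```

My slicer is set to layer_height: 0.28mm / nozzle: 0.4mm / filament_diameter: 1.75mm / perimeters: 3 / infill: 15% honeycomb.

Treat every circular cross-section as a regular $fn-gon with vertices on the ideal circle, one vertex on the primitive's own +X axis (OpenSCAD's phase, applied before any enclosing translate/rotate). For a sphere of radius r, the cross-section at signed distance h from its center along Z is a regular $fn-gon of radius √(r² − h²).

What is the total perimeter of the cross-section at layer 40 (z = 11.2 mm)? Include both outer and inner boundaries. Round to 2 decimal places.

At z = 11.2 mm: the cube does not reach this height (z outside [0, 10.5]); the r=11 sphere at (6.5, -3.5) contributes a regular 12-gon of circumradius √(11²−0.2²) = 10.998 (perimeter = 2·12·10.998·sin(180°/12) = 68.32 mm); Taking the union: only the r=11 sphere at (6.5, -3.5) is present, so the union is just that shape — boundary = 68.32 mm; (whole slice rotated 55° about Z — lengths, areas and connectivity unchanged). Overall, the cross-section is a single solid region. Total boundary length (outer) = 68.32 mm.

68.32 mm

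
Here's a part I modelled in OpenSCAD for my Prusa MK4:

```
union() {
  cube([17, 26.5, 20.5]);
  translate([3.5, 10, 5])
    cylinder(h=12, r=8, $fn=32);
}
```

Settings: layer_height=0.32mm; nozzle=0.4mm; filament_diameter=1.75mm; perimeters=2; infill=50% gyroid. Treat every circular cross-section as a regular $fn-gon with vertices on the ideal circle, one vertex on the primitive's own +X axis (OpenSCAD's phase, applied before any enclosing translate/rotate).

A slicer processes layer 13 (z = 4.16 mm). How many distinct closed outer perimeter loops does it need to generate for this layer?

1

At z = 4.16 mm: the cube is present — its section is the full 17×26.5 rectangle; the cylinder at (3.5, 10) is not intersected at this z (z outside [5, 17]); Merging all regions: only the 17×26.5 cube is present, so the union is just that shape — 1 connected region. The result has 1 disconnected region.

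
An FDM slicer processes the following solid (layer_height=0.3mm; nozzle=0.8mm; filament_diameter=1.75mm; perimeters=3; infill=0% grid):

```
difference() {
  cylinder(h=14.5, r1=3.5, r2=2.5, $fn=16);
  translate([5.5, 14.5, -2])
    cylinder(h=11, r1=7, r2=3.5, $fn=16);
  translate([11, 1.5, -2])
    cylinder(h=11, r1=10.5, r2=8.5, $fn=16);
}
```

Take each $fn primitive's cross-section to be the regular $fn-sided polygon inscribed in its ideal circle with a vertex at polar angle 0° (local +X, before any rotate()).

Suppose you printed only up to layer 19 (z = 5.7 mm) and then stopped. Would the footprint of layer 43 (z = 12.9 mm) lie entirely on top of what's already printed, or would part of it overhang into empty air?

Compare the two slices. At z = 5.7: the cone (r1=3.5→r2=2.5) has section circumradius 3.107 here — a regular 16-gon (area = (16/2)·3.107²·sin(360°/16) = 29.55 mm²); the cone at (5.5, 14.5): at t=0.700 of its height the radius interpolates to r₁+(r₂−r₁)t = 4.550, giving a regular 16-gon of that circumradius (area = (16/2)·4.550²·sin(360°/16) = 63.38 mm²); the cone at (11, 1.5) contributes a regular 16-gon of circumradius 9.100 (interpolated between r1=10.5 and r2=8.5 at t=0.700) (area = (16/2)·9.100²·sin(360°/16) = 253.52 mm²); After the difference (first − rest): starting from the cone (29.55 mm²), the cone at (5.5, 14.5) misses the remaining region (no effect); the cone at (11, 1.5) partially overlaps it — only the 2.58 mm² overlap (of its 253.52 mm²) is removed, clipping the outline — area = 26.98 mm². At z = 12.9: the cone: at t=0.890 of its height the radius interpolates to r₁+(r₂−r₁)t = 2.610, giving a regular 16-gon of that circumradius (area = (16/2)·2.610²·sin(360°/16) = 20.86 mm²); the cone at (5.5, 14.5) is absent (z outside [-2, 9]); the cone at (11, 1.5) does not reach this height (z outside [-2, 9]); Subtracting the remaining from the first: none of the subtracted shapes is present at this height, so the cone is unchanged — area = 20.86 mm². Checking containment: at z = 12.9 the cross-section extends beyond the z = 5.7 cross-section by about 0.79 mm².

part overhangs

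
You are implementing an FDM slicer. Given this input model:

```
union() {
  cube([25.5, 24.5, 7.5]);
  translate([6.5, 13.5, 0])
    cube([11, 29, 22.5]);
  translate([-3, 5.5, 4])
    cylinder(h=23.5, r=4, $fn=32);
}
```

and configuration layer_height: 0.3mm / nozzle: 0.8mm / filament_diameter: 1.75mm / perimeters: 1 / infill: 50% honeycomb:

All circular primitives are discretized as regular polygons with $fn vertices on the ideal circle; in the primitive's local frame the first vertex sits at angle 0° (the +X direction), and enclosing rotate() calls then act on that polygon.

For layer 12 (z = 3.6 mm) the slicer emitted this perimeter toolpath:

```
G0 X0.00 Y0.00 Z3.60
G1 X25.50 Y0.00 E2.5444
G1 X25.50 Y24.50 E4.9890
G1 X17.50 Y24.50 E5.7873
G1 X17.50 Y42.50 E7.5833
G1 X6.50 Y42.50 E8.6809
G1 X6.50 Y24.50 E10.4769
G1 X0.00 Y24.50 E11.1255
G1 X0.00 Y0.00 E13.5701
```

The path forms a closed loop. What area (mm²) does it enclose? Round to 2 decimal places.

822.75 mm²

Apply the shoelace formula to the sequence of (X, Y) vertices; enclosed area = 822.75 mm².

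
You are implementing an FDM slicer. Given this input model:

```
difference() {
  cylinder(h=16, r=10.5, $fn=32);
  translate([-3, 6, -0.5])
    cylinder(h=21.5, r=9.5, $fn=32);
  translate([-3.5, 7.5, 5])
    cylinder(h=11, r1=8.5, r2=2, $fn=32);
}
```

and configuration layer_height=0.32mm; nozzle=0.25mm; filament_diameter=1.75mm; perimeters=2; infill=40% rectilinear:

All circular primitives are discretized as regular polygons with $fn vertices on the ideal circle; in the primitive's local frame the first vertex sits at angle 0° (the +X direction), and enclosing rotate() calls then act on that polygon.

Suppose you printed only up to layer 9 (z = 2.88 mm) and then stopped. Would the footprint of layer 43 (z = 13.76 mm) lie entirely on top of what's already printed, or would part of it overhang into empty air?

entirely on top

Compare the two slices. At z = 2.88: the r=10.5 cylinder gives a regular 32-gon of circumradius 10.5 (constant along its height) (area = (32/2)·10.500²·sin(360°/32) = 344.14 mm²); the cylinder at (-3, 6): section is a regular 32-gon, circumradius r=9.5 (area = (32/2)·9.500²·sin(360°/32) = 281.71 mm²); the cone at (-3.5, 7.5) is absent (z outside [5, 16]); After the difference (first − rest): starting from the r=10.5 cylinder (344.14 mm²), the r=9.5 cylinder at (-3, 6) partially overlaps it — only the 180.20 mm² overlap (of its 281.71 mm²) is removed, clipping the outline — area = 163.94 mm². At z = 13.76: the r=10.5 cylinder gives a regular 32-gon of circumradius 10.5 (constant along its height) (area = (32/2)·10.500²·sin(360°/32) = 344.14 mm²); the r=9.5 cylinder at (-3, 6) gives a regular 32-gon of circumradius 9.5 (constant along its height) (area = (32/2)·9.500²·sin(360°/32) = 281.71 mm²); the cone at (-3.5, 7.5) (r1=8.5→r2=2) has section circumradius 3.324 here — a regular 32-gon (area = (32/2)·3.324²·sin(360°/32) = 34.48 mm²); Subtracting the remaining from the first: starting from the r=10.5 cylinder (344.14 mm²), the r=9.5 cylinder at (-3, 6) partially overlaps it — only the 180.20 mm² overlap (of its 281.71 mm²) is removed, clipping the outline; the cone at (-3.5, 7.5) misses the remaining region (no effect) — area = 163.94 mm². Checking containment: the cross-section at z = 13.76 is a subset of the cross-section at z = 2.88.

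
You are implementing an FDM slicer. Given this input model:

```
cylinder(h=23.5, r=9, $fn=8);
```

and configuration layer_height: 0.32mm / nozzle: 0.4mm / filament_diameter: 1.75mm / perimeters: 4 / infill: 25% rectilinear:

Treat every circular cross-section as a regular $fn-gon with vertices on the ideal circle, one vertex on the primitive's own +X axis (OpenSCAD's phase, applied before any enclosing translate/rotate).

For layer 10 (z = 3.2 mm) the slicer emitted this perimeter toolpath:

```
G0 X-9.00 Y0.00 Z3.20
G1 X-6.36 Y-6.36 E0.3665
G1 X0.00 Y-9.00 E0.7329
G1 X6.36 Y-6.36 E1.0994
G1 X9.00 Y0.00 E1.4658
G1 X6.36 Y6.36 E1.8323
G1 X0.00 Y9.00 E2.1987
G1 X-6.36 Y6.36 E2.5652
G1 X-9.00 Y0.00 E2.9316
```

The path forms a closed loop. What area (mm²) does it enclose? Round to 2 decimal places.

Apply the shoelace formula to the sequence of (X, Y) vertices; enclosed area = 228.96 mm².

228.96 mm²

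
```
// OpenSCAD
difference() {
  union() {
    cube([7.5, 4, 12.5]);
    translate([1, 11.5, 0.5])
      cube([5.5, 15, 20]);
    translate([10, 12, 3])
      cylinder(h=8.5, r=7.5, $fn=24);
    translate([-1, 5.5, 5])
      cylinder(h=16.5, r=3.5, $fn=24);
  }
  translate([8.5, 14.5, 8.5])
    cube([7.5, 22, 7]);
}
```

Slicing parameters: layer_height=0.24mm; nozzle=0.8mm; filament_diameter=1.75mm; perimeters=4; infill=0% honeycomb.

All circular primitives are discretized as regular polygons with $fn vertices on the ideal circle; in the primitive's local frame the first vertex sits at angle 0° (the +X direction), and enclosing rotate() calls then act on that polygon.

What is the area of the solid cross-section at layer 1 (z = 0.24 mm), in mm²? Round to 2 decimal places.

At z = 0.24 mm: the cube is present — its section is the full 7.5×4 rectangle (area 30.00 mm²); the cube at (1, 11.5) is not intersected at this z (z outside [0.5, 20.5]); the cylinder at (10, 12) is not intersected at this z (z outside [3, 11.5]); the cylinder at (-1, 5.5) is absent (z outside [5, 21.5]); Taking the union: only the 7.5×4 cube is present, so the union is just that shape — area = 30.00 mm²; the cube at (8.5, 14.5) is absent (z outside [8.5, 15.5]); Taking the first minus the rest: none of the subtracted shapes is present at this height, so that combined region is unchanged — area = 30.00 mm². Overall, the cross-section is a single solid region. Net area = 30.00 mm².

30.00 mm²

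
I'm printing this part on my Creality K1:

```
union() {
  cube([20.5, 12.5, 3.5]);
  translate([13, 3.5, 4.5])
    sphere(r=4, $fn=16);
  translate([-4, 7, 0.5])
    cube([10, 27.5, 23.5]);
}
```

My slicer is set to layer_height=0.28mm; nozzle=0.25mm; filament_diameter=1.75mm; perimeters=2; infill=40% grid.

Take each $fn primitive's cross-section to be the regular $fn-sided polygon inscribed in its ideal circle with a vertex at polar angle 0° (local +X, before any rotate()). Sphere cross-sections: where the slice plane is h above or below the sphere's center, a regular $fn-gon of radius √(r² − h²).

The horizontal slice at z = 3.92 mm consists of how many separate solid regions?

At z = 3.92 mm: the cube is absent (z outside [0, 3.5]); the sphere at (13, 3.5): section is a regular 16-gon, circumradius = √(r²−h²) = √(4²−0.58²) = 3.958; the cube at (-4, 7) (footprint 10×27.5) is included at this height; Merging all regions: the 2 present regions are separate (no shared area or edge), so areas and boundary lengths simply add and each stays a separate island — 2 connected regions. The result has 2 disconnected regions.

2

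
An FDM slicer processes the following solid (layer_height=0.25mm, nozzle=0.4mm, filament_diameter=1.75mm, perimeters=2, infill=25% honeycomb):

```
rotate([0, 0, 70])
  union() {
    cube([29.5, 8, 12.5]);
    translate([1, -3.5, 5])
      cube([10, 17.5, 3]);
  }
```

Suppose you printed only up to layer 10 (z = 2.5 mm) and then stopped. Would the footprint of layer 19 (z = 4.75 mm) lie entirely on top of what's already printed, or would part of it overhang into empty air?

entirely on top

Compare the two slices. At z = 2.5: the cube (footprint 29.5×8) is included at this height (area 236.00 mm²); the cube at (1, -3.5) is not intersected at this z (z outside [5, 8]); Combining (union): only the 29.5×8 cube is present, so the union is just that shape — area = 236.00 mm²; (whole slice rotated 70° about Z — lengths, areas and connectivity unchanged). At z = 4.75: the cube is present — its section is the full 29.5×8 rectangle (area 236.00 mm²); the cube at (1, -3.5) is absent (z outside [5, 8]); Merging all regions: only the 29.5×8 cube is present, so the union is just that shape — area = 236.00 mm²; (rotated 70° about Z; rotation is an isometry so areas/perimeters/island counts are preserved). Checking containment: the cross-section at z = 4.75 is a subset of the cross-section at z = 2.5.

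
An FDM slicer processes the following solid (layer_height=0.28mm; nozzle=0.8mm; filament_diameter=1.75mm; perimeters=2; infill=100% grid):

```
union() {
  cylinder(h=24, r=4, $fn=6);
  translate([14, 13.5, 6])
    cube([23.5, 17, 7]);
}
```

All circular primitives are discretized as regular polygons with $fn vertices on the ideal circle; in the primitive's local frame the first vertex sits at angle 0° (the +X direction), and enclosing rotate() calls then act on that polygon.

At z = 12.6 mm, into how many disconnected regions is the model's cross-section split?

At z = 12.6 mm: the cylinder: section is a regular 6-gon, circumradius r=4; the 23.5×17 cube at (14, 13.5) contributes its full rectangle; Merging all regions: the 2 present regions are separate (no shared area or edge), so areas and boundary lengths simply add and each stays a separate island — 2 connected regions. The result has 2 disconnected regions.

2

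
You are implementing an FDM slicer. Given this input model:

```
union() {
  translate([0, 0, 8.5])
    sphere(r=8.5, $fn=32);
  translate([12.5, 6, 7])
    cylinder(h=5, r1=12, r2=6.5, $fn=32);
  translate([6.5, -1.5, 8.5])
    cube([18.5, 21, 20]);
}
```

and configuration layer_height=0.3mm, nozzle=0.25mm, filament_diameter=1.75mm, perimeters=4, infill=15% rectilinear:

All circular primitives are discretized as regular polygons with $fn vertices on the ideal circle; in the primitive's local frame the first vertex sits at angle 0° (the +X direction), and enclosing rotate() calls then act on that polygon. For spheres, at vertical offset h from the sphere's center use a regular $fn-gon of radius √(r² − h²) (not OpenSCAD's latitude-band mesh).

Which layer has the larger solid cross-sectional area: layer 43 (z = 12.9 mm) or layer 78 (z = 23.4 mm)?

layer 43 (z = 12.9 mm)

Layer 43 (z = 12.9): the sphere: section is a regular 32-gon, circumradius = √(r²−h²) = √(8.5²−4.4²) = 7.273 (area = (32/2)·7.273²·sin(360°/32) = 165.09 mm²); the cone at (12.5, 6) is absent (z outside [7, 12]); the cube at (6.5, -1.5) is present — its section is the full 18.5×21 rectangle (area 388.50 mm²); Merging all regions: the regions partially overlap — summed areas 553.59 mm² minus the doubly-counted overlap 2.67 mm² gives 550.92 mm² — area = 550.92 mm². So its area = 550.92 mm². Layer 78 (z = 23.4): the sphere does not reach this height (|z−center|=14.900 > r=8.5); the cone at (12.5, 6) is absent (z outside [7, 12]); the 18.5×21 cube at (6.5, -1.5) contributes its full rectangle (area 388.50 mm²); Taking the union: only the 18.5×21 cube at (6.5, -1.5) is present, so the union is just that shape — area = 388.50 mm². So its area = 388.50 mm². Layer 43 is larger (550.92 vs 388.50 mm²).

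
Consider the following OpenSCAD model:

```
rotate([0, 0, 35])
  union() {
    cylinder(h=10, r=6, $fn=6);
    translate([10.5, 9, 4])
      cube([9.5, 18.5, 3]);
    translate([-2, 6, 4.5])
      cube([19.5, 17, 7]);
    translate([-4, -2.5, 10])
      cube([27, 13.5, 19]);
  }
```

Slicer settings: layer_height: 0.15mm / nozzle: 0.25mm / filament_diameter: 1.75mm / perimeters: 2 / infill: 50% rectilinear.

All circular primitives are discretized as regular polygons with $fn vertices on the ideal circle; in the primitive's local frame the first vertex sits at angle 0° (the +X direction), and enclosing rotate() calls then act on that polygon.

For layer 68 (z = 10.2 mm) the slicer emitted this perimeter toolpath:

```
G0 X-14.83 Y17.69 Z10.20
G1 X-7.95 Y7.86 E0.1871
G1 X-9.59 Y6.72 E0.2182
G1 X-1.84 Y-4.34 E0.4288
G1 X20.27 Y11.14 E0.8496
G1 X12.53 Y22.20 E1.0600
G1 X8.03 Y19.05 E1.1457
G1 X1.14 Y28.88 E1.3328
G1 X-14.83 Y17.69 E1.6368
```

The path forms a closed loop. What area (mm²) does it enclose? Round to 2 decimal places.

Apply the shoelace formula to the sequence of (X, Y) vertices; enclosed area = 598.49 mm².

598.49 mm²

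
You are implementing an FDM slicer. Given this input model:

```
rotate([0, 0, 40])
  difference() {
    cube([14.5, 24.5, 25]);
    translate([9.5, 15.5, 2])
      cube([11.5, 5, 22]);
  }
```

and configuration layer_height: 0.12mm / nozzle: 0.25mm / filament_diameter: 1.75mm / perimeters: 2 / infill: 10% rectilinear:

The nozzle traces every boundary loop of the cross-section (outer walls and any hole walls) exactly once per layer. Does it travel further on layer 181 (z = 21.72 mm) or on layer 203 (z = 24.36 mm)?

layer 181 (z = 21.72 mm)

Layer 181 (z = 21.72): the cube (footprint 14.5×24.5) is included at this height (perimeter 78.00 mm); the 11.5×5 cube at (9.5, 15.5) contributes its full rectangle (perimeter 33.00 mm); After the difference (first − rest): starting from the 14.5×24.5 cube, the 11.5×5 cube at (9.5, 15.5) partially overlaps it — only the 25.00 mm² overlap (of its 57.50 mm²) is removed, clipping the outline — boundary = 88.00 mm; (rotated 40° about Z; rotation is an isometry so areas/perimeters/island counts are preserved). So its perimeter = 88.00 mm. Layer 203 (z = 24.36): the 14.5×24.5 cube contributes its full rectangle (perimeter 78.00 mm); the cube at (9.5, 15.5) is not intersected at this z (z outside [2, 24]); Taking the first minus the rest: none of the subtracted shapes is present at this height, so the 14.5×24.5 cube is unchanged — boundary = 78.00 mm; (rotated 40° about Z; rotation is an isometry so areas/perimeters/island counts are preserved). So its perimeter = 78.00 mm. Layer 181 is larger (88.00 vs 78.00 mm).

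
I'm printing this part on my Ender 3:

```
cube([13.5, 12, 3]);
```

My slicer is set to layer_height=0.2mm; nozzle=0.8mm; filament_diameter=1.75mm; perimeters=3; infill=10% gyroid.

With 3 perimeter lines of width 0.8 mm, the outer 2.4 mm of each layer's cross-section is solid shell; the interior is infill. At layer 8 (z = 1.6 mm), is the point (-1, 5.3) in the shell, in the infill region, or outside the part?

outside

At z = 1.6 mm: the 13.5×12 cube contributes its full rectangle. Overall, the cross-section is a single solid region. The nearest boundary edge runs (0.00, 12.00)→(0.00, 0.00); distance from the point to it = 1.00 mm. The point is not inside any of the regions above, so it lies outside the cross-section (1.00 mm from the nearest boundary).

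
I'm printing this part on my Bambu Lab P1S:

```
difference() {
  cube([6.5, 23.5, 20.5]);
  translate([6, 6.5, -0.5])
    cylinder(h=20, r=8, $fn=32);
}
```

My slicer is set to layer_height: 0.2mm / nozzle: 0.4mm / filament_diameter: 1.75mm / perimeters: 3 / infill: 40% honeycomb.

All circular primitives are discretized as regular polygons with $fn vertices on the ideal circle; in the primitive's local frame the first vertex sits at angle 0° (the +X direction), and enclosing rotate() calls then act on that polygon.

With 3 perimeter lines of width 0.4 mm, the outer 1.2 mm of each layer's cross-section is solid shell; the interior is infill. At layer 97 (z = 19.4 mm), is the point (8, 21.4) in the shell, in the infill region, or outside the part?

outside

At z = 19.4 mm: the 6.5×23.5 cube contributes its full rectangle; the r=8 cylinder at (6, 6.5) gives a regular 32-gon of circumradius 8 (constant along its height); Subtracting the remaining from the first: starting from the 6.5×23.5 cube, the r=8 cylinder at (6, 6.5) partially overlaps it — only the 88.28 mm² overlap (of its 199.77 mm²) is removed, clipping the outline — 2 connected regions. Overall, the cross-section has 2 separate islands. The nearest boundary edge runs (6.50, 23.50)→(6.50, 14.45); distance from the point to it = 1.50 mm. The point is not inside any of the regions above, so it lies outside the cross-section (1.50 mm from the nearest boundary).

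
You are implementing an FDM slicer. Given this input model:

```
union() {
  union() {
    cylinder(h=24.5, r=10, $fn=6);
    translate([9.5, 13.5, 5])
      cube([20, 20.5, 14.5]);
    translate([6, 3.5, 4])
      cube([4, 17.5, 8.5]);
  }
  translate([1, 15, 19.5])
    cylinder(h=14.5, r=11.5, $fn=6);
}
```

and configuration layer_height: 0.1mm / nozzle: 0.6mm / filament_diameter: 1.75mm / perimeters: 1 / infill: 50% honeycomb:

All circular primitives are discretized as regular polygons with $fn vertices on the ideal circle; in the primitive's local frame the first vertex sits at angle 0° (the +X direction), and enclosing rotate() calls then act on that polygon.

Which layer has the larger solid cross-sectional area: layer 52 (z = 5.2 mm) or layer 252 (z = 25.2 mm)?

layer 52 (z = 5.2 mm)

Layer 52 (z = 5.2): the cylinder: section is a regular 6-gon, circumradius r=10 (area = (6/2)·10.000²·sin(360°/6) = 259.81 mm²); the 20×20.5 cube at (9.5, 13.5) contributes its full rectangle (area 410.00 mm²); the cube at (6, 3.5) is present — its section is the full 4×17.5 rectangle (area 70.00 mm²); Combining (union): the regions partially overlap — summed areas 739.81 mm² minus the doubly-counted overlap 7.14 mm² gives 732.66 mm² — area = 732.66 mm²; the cylinder at (1, 15) does not reach this height (z outside [19.5, 34]); Taking the union: only the result so far is present, so the union is just that shape — area = 732.66 mm². So its area = 732.66 mm². Layer 252 (z = 25.2): the cylinder is not intersected at this z (z outside [0, 24.5]); the cube at (9.5, 13.5) is absent (z outside [5, 19.5]); the cube at (6, 3.5) is absent (z outside [4, 12.5]); Combining (union): nothing is present at this height; the cylinder at (1, 15): section is a regular 6-gon, circumradius r=11.5 (area = (6/2)·11.500²·sin(360°/6) = 343.60 mm²); Taking the union: only the r=11.5 cylinder at (1, 15) is present, so the union is just that shape — area = 343.60 mm². So its area = 343.60 mm². Layer 52 is larger (732.66 vs 343.60 mm²).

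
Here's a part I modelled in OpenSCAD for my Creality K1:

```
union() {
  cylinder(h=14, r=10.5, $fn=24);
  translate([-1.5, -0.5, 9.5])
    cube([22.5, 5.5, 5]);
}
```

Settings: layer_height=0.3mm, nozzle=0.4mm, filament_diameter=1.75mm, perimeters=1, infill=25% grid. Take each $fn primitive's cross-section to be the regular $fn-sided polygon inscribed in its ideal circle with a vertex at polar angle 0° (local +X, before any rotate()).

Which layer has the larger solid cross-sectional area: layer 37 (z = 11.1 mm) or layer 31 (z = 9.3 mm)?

layer 37 (z = 11.1 mm)

Layer 37 (z = 11.1): the r=10.5 cylinder contributes a regular 24-gon of circumradius 10.5 (area = (24/2)·10.500²·sin(360°/24) = 342.42 mm²); the cube at (-1.5, -0.5) (footprint 22.5×5.5) is included at this height (area 123.75 mm²); Merging all regions: the regions partially overlap — summed areas 466.17 mm² minus the doubly-counted overlap 63.60 mm² gives 402.57 mm² — area = 402.57 mm². So its area = 402.57 mm². Layer 31 (z = 9.3): the r=10.5 cylinder gives a regular 24-gon of circumradius 10.5 (constant along its height) (area = (24/2)·10.500²·sin(360°/24) = 342.42 mm²); the cube at (-1.5, -0.5) is absent (z outside [9.5, 14.5]); Merging all regions: only the r=10.5 cylinder is present, so the union is just that shape — area = 342.42 mm². So its area = 342.42 mm². Layer 37 is larger (402.57 vs 342.42 mm²).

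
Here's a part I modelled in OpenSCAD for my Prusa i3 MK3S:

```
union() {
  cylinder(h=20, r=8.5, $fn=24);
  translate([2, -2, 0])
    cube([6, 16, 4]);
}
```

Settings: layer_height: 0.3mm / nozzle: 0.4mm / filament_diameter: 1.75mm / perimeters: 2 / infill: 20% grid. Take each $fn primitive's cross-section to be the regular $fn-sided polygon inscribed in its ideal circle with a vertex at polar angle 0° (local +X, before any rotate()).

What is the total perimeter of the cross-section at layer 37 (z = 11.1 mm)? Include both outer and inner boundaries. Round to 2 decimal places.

At z = 11.1 mm: the r=8.5 cylinder gives a regular 24-gon of circumradius 8.5 (constant along its height) (perimeter = 2·24·8.500·sin(180°/24) = 53.25 mm); the cube at (2, -2) is not intersected at this z (z outside [0, 4]); Taking the union: only the r=8.5 cylinder is present, so the union is just that shape — boundary = 53.25 mm. Overall, the cross-section is a single solid region. Total boundary length (outer) = 53.25 mm.

53.25 mm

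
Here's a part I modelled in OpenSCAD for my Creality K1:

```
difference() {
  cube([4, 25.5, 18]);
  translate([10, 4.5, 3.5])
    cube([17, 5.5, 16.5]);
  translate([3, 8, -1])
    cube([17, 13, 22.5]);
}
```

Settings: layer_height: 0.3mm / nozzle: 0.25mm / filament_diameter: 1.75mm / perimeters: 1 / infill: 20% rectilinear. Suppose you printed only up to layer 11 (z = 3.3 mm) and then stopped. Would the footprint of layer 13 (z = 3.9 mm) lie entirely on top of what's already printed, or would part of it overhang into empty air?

entirely on top

Compare the two slices. At z = 3.3: the 4×25.5 cube contributes its full rectangle (area 102.00 mm²); the cube at (10, 4.5) is absent (z outside [3.5, 20]); the 17×13 cube at (3, 8) contributes its full rectangle (area 221.00 mm²); After the difference (first − rest): starting from the 4×25.5 cube (102.00 mm²), the 17×13 cube at (3, 8) partially overlaps it — only the 13.00 mm² overlap (of its 221.00 mm²) is removed, clipping the outline — area = 89.00 mm². At z = 3.9: the cube is present — its section is the full 4×25.5 rectangle (area 102.00 mm²); the cube at (10, 4.5) is present — its section is the full 17×5.5 rectangle (area 93.50 mm²); the 17×13 cube at (3, 8) contributes its full rectangle (area 221.00 mm²); Subtracting the remaining from the first: starting from the 4×25.5 cube (102.00 mm²), the 17×5.5 cube at (10, 4.5) misses the remaining region (no effect); the 17×13 cube at (3, 8) partially overlaps it — only the 13.00 mm² overlap (of its 221.00 mm²) is removed, clipping the outline — area = 89.00 mm². Checking containment: the cross-section at z = 3.9 is a subset of the cross-section at z = 3.3.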